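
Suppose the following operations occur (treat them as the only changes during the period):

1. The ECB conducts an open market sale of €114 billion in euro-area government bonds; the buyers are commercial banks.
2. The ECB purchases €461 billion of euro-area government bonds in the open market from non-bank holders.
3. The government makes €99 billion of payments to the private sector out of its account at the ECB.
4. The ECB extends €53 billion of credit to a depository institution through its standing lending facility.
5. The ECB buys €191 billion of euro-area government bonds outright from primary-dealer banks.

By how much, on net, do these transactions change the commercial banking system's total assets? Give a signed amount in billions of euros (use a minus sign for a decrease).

ECB balance sheet:
  Assets:      Securities +€538B, Loans to banks +€53B
  Liabilities: Bank reserves +€690B, Government deposits −€99B
Commercial banking system:
  Assets:      Reserves at CB +€690B, Securities −€77B
  Liabilities: Checkable deposits +€560B, Borrowings from CB +€53B
Change in total bank assets = +€613 billion.

+€613 billion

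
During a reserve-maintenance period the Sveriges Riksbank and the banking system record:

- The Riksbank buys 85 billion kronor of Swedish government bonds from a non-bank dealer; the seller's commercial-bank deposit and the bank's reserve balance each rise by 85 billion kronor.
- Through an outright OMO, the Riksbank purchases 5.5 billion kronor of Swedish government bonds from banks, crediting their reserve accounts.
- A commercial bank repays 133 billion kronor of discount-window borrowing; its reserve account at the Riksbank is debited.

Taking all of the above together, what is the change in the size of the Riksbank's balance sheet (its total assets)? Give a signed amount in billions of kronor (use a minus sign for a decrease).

Asset purchase (from non-banks) 85 billion kronor: a Riksbank asset is acquired → +85B.
OMO purchase (from banks) 5.5 billion kronor: a Riksbank asset is acquired → +5.5B.
Discount-window repayment 133 billion kronor: a Riksbank asset is shed → −133B.
Net: 85 + 5.5 − 133 = -42.5 billion.

-42.5 billion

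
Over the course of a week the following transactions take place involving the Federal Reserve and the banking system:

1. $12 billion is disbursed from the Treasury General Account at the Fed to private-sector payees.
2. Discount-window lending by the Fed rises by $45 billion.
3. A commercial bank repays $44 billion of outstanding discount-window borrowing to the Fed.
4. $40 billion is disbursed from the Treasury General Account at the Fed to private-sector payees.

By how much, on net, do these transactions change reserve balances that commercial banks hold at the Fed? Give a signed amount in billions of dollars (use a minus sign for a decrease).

+$53 billion

Government spending $12 billion: government payments flow into bank reserve accounts → +$12B.
Discount-window loan $45 billion: the loan is credited to the bank's reserve account → +$45B.
Discount-window repayment $44 billion: repayment is debited from reserves → −$44B.
Government spending $40 billion: government payments flow into bank reserve accounts → +$40B.
Net: 12 + 45 − 44 + 40 = +$53 billion.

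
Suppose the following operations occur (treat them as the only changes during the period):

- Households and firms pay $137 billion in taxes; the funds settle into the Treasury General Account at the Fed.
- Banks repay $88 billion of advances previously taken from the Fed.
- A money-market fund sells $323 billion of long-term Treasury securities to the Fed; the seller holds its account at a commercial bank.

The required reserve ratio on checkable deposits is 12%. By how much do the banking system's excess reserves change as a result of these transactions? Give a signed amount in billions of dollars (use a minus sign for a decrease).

+$75.68 billion

Government account inflow $137 billion: reserves −$137B, deposits −$137B.
Discount-window repayment $88 billion: reserves −$88B, deposits 0.
Asset purchase (from non-banks) $323 billion: reserves +$323B, deposits +$323B.
Totals: Δreserves = +$98B, Δdeposits = +$186B.
Δrequired reserves = 12% × +$186B = +$22.32B.
Δexcess reserves = Δreserves − Δrequired = +$98B − (+$22.32B) = +$75.68 billion.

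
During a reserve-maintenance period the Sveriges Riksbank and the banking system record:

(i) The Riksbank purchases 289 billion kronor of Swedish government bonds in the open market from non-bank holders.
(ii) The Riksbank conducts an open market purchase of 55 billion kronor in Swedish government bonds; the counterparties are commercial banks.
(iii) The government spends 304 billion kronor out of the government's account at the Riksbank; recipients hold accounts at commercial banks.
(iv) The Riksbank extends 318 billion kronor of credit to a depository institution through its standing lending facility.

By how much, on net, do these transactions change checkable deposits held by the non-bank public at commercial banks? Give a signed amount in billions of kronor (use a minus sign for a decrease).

+593 billion

Asset purchase (from non-banks) 289 billion kronor: non-bank counterparties' bank balances rise → +289B.
OMO purchase (from banks) 55 billion kronor: the counterparty is a bank, so public deposits are unchanged → 0.
Government spending 304 billion kronor: non-bank counterparties' bank balances rise → +304B.
Discount-window loan 318 billion kronor: the counterparty is a bank, so public deposits are unchanged → 0.
Net: 289 + 0 + 304 + 0 = +593 billion.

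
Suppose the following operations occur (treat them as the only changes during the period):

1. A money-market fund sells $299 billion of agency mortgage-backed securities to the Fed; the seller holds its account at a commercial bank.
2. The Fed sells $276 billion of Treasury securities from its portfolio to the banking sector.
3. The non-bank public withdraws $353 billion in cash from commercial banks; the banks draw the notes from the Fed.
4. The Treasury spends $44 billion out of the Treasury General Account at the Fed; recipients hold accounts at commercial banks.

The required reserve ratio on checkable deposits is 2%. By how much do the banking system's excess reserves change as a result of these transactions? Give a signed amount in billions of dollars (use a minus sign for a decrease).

-$285.8 billion

Asset purchase (from non-banks) $299 billion: reserves +$299B, deposits +$299B.
OMO sale (to banks) $276 billion: reserves −$276B, deposits 0.
Currency withdrawal $353 billion: reserves −$353B, deposits −$353B.
Government spending $44 billion: reserves +$44B, deposits +$44B.
Totals: Δreserves = −$286B, Δdeposits = −$10B.
Δrequired reserves = 2% × −$10B = −$0.2B.
Δexcess reserves = Δreserves − Δrequired = −$286B − (−$0.2B) = -$285.8 billion.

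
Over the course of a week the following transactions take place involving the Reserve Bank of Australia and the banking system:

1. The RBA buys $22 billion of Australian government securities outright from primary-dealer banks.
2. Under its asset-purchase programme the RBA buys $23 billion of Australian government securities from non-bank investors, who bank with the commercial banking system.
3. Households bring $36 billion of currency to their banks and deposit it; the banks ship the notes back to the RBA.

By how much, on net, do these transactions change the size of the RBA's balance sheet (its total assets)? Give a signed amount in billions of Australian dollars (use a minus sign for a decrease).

OMO purchase (from banks) $22 billion: an RBA asset is acquired → +$22B.
Asset purchase (from non-banks) $23 billion: an RBA asset is acquired → +$23B.
Currency deposit $36 billion: only the composition of liabilities changes → 0.
Net: 22 + 23 + 0 = +$45 billion.

+$45 billion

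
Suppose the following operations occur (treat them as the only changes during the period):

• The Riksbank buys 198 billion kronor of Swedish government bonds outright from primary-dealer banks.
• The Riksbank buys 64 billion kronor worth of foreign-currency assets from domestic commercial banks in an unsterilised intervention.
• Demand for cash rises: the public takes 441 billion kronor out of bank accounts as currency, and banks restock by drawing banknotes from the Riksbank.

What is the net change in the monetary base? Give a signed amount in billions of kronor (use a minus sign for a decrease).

+262 billion

Riksbank balance sheet:
  Assets:      Securities +198B, Foreign assets +64B
  Liabilities: Bank reserves −179B, Currency in circulation +441B
Commercial banking system:
  Assets:      Reserves at CB −179B, Securities −198B, Foreign assets −64B
  Liabilities: Checkable deposits −441B
Monetary base = currency + reserves: +441B + (−179B) = +262 billion.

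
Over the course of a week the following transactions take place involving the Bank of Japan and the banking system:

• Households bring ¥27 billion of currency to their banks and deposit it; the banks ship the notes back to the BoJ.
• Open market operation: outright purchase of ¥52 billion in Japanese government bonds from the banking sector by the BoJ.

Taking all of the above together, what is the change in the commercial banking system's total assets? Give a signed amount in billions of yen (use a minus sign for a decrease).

Currency deposit ¥27 billion: bank balance sheets expand → +¥27B.
OMO purchase (from banks) ¥52 billion: just an asset swap on bank balance sheets → 0.
Net: 27 + 0 = +¥27 billion.

+¥27 billion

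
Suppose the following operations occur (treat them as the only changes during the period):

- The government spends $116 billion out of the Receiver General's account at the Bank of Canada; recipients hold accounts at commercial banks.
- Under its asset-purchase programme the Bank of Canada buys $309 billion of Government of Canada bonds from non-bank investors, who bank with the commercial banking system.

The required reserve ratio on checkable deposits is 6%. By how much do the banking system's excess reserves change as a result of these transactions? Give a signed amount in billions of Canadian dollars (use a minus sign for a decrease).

+$399.5 billion

Government spending $116 billion: reserves +$116B, deposits +$116B.
Asset purchase (from non-banks) $309 billion: reserves +$309B, deposits +$309B.
Totals: Δreserves = +$425B, Δdeposits = +$425B.
Δrequired reserves = 6% × +$425B = +$25.5B.
Δexcess reserves = Δreserves − Δrequired = +$425B − (+$25.5B) = +$399.5 billion.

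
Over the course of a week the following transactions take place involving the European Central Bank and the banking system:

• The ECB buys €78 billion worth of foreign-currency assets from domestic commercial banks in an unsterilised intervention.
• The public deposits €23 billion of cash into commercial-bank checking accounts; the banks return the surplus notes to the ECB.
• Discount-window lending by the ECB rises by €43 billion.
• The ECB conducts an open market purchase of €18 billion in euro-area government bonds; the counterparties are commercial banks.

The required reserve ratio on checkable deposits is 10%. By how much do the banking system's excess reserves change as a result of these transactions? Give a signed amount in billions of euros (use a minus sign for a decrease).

FX purchase €78 billion: reserves +€78B, deposits 0.
Currency deposit €23 billion: reserves +€23B, deposits +€23B.
Discount-window loan €43 billion: reserves +€43B, deposits 0.
OMO purchase (from banks) €18 billion: reserves +€18B, deposits 0.
Totals: Δreserves = +€162B, Δdeposits = +€23B.
Δrequired reserves = 10% × +€23B = +€2.3B.
Δexcess reserves = Δreserves − Δrequired = +€162B − (+€2.3B) = +€159.7 billion.

+€159.7 billion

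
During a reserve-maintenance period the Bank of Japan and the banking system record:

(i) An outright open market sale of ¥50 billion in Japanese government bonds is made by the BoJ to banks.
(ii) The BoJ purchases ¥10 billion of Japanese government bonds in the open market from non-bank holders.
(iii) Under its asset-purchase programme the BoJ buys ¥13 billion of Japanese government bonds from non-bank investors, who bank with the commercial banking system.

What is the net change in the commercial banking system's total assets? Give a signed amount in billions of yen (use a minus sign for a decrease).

OMO sale (to banks) ¥50 billion: just an asset swap on bank balance sheets → 0.
Asset purchase (from non-banks) ¥10 billion: bank balance sheets expand → +¥10B.
Asset purchase (from non-banks) ¥13 billion: bank balance sheets expand → +¥13B.
Net: 0 + 10 + 13 = +¥23 billion.

+¥23 billion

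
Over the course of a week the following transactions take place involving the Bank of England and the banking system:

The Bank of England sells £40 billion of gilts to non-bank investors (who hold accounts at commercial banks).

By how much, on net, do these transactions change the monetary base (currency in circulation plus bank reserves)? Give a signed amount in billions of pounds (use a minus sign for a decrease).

-£40 billion

Asset sale (to non-banks) £40 billion: Bank of England balance sheet contracts → −£40B.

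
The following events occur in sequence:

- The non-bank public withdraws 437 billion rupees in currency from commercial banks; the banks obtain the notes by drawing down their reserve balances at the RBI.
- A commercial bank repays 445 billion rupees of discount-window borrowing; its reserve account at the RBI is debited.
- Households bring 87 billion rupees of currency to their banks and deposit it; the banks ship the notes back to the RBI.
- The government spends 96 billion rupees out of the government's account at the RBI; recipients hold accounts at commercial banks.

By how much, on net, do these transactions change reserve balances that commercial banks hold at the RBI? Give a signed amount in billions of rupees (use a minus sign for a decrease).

-699 billion

RBI balance sheet:
  Assets:      Loans to banks −445B
  Liabilities: Bank reserves −699B, Currency in circulation +350B, Government deposits −96B
So the change in reserve balances that commercial banks hold at the RBI is -699 billion.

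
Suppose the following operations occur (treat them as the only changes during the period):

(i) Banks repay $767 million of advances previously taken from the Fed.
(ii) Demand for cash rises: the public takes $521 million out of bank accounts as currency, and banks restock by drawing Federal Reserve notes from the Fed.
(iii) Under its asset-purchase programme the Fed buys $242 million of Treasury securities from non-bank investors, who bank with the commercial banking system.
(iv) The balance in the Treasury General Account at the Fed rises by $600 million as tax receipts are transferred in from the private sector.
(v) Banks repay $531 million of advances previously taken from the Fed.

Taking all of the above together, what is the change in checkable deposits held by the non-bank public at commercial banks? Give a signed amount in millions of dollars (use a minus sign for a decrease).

Discount-window repayment $767 million: the counterparty is a bank, so public deposits are unchanged → 0.
Currency withdrawal $521 million: non-bank counterparties' bank balances fall → −$521M.
Asset purchase (from non-banks) $242 million: non-bank counterparties' bank balances rise → +$242M.
Government account inflow $600 million: non-bank counterparties' bank balances fall → −$600M.
Discount-window repayment $531 million: the counterparty is a bank, so public deposits are unchanged → 0.
Net: 0 − 521 + 242 − 600 + 0 = -$879 million.

-$879 million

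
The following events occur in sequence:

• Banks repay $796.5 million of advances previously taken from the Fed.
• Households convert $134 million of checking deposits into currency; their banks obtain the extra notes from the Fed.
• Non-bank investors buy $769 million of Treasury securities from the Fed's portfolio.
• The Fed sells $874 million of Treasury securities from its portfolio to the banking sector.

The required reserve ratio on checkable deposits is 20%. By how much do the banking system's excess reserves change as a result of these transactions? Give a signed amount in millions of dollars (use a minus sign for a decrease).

Discount-window repayment $796.5 million: reserves −$796.5M, deposits 0.
Currency withdrawal $134 million: reserves −$134M, deposits −$134M.
Asset sale (to non-banks) $769 million: reserves −$769M, deposits −$769M.
OMO sale (to banks) $874 million: reserves −$874M, deposits 0.
Totals: Δreserves = −$2573.5M, Δdeposits = −$903M.
Δrequired reserves = 20% × −$903M = −$180.6M.
Δexcess reserves = Δreserves − Δrequired = −$2573.5M − (−$180.6M) = -$2392.9 million.

-$2392.9 million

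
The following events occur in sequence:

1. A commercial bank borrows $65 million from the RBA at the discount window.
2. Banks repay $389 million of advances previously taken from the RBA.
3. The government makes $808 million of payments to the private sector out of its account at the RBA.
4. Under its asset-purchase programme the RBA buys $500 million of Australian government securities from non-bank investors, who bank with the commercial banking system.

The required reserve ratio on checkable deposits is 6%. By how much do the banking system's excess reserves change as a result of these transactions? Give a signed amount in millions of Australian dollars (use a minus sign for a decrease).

+$905.52 million

Discount-window loan $65 million: reserves +$65M, deposits 0.
Discount-window repayment $389 million: reserves −$389M, deposits 0.
Government spending $808 million: reserves +$808M, deposits +$808M.
Asset purchase (from non-banks) $500 million: reserves +$500M, deposits +$500M.
Totals: Δreserves = +$984M, Δdeposits = +$1308M.
Δrequired reserves = 6% × +$1308M = +$78.48M.
Δexcess reserves = Δreserves − Δrequired = +$984M − (+$78.48M) = +$905.52 million.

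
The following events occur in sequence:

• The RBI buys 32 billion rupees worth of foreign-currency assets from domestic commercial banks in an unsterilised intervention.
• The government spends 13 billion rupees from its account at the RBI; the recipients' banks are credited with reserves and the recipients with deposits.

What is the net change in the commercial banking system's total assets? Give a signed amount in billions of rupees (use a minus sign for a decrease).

FX purchase 32 billion rupees: just an asset swap on bank balance sheets → 0.
Government spending 13 billion rupees: bank balance sheets expand → +13B.
Net: 0 + 13 = +13 billion.

+13 billion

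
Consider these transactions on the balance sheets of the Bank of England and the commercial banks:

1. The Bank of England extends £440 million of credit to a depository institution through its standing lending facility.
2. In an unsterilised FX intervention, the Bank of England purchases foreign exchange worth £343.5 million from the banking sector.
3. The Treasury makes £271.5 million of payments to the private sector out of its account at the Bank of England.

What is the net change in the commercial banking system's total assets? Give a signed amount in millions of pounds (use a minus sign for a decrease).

+£711.5 million

Discount-window loan £440 million: bank balance sheets expand → +£440M.
FX purchase £343.5 million: just an asset swap on bank balance sheets → 0.
Government spending £271.5 million: bank balance sheets expand → +£271.5M.
Net: 440 + 0 + 271.5 = +£711.5 million.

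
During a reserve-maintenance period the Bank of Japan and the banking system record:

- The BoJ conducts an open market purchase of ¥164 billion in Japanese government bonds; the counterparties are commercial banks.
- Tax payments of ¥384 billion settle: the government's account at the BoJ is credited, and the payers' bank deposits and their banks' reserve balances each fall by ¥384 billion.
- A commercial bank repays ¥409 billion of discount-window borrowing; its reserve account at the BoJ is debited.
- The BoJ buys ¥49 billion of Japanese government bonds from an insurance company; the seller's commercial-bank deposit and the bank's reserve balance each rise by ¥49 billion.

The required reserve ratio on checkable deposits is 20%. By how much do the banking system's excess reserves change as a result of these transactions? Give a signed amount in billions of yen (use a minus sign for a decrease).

-¥513 billion

OMO purchase (from banks) ¥164 billion: reserves +¥164B, deposits 0.
Government account inflow ¥384 billion: reserves −¥384B, deposits −¥384B.
Discount-window repayment ¥409 billion: reserves −¥409B, deposits 0.
Asset purchase (from non-banks) ¥49 billion: reserves +¥49B, deposits +¥49B.
Totals: Δreserves = −¥580B, Δdeposits = −¥335B.
Δrequired reserves = 20% × −¥335B = −¥67B.
Δexcess reserves = Δreserves − Δrequired = −¥580B − (−¥67B) = -¥513 billion.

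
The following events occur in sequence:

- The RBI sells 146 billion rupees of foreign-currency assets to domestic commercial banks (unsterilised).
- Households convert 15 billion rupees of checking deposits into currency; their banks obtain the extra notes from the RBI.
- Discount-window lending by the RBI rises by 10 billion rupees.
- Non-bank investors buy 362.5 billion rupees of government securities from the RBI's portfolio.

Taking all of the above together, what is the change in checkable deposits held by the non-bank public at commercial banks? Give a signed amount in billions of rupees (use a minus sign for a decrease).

FX sale 146 billion rupees: the counterparty is a bank, so public deposits are unchanged → 0.
Currency withdrawal 15 billion rupees: non-bank counterparties' bank balances fall → −15B.
Discount-window loan 10 billion rupees: the counterparty is a bank, so public deposits are unchanged → 0.
Asset sale (to non-banks) 362.5 billion rupees: non-bank counterparties' bank balances fall → −362.5B.
Net: 0 − 15 + 0 − 362.5 = -377.5 billion.

-377.5 billion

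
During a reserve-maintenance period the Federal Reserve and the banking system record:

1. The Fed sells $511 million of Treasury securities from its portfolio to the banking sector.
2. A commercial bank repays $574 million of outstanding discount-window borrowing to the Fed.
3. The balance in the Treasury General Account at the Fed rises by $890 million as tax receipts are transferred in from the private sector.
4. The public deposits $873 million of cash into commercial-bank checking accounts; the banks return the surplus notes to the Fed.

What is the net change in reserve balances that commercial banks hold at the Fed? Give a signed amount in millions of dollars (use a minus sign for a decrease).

-$1102 million

OMO sale (to banks) $511 million: the buying banks pay out of their reserve balances → −$511M.
Discount-window repayment $574 million: repayment is debited from reserves → −$574M.
Government account inflow $890 million: funds move from bank reserves into the government account → −$890M.
Currency deposit $873 million: returned notes are swapped for reserve credit → +$873M.
Net: −511 − 574 − 890 + 873 = -$1102 million.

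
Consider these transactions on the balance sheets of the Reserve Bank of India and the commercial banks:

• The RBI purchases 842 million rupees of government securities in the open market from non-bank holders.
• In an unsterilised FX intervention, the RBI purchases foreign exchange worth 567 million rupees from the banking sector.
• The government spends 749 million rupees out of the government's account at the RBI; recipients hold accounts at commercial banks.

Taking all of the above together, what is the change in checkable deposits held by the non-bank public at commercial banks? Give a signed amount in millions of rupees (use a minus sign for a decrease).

+1591 million

RBI balance sheet:
  Assets:      Securities +842M, Foreign assets +567M
  Liabilities: Bank reserves +2158M, Government deposits −749M
Commercial banking system:
  Assets:      Reserves at CB +2158M, Foreign assets −567M
  Liabilities: Checkable deposits +1591M
So the change in checkable deposits held by the non-bank public at commercial banks is +1591 million.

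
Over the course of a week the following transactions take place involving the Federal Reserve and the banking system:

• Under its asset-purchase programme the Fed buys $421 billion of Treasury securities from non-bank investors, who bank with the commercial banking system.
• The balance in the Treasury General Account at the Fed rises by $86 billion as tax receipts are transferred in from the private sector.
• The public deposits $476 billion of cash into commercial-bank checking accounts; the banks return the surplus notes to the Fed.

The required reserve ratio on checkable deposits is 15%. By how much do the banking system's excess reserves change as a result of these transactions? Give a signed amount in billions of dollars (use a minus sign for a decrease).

+$689.35 billion

Asset purchase (from non-banks) $421 billion: reserves +$421B, deposits +$421B.
Government account inflow $86 billion: reserves −$86B, deposits −$86B.
Currency deposit $476 billion: reserves +$476B, deposits +$476B.
Totals: Δreserves = +$811B, Δdeposits = +$811B.
Δrequired reserves = 15% × +$811B = +$121.65B.
Δexcess reserves = Δreserves − Δrequired = +$811B − (+$121.65B) = +$689.35 billion.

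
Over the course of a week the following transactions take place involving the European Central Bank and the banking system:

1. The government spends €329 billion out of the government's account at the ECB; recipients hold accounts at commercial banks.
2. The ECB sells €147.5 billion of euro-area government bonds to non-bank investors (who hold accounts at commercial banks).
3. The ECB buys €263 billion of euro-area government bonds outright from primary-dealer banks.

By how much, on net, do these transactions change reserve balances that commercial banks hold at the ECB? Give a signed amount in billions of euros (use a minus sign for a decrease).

Government spending €329 billion: government payments flow into bank reserve accounts → +€329B.
Asset sale (to non-banks) €147.5 billion: the non-bank buyers' banks settle from reserves → −€147.5B.
OMO purchase (from banks) €263 billion: the ECB pays by crediting reserve accounts → +€263B.
Net: 329 − 147.5 + 263 = +€444.5 billion.

+€444.5 billion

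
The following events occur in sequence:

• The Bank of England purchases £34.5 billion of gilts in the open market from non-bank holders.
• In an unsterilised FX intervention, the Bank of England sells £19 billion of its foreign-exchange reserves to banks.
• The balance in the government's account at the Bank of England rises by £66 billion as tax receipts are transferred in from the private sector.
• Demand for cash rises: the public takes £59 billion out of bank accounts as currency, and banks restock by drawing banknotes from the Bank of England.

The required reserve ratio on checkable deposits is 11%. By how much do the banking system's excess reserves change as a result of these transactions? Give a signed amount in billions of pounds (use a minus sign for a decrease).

-£99.545 billion

Asset purchase (from non-banks) £34.5 billion: reserves +£34.5B, deposits +£34.5B.
FX sale £19 billion: reserves −£19B, deposits 0.
Government account inflow £66 billion: reserves −£66B, deposits −£66B.
Currency withdrawal £59 billion: reserves −£59B, deposits −£59B.
Totals: Δreserves = −£109.5B, Δdeposits = −£90.5B.
Δrequired reserves = 11% × −£90.5B = −£9.955B.
Δexcess reserves = Δreserves − Δrequired = −£109.5B − (−£9.955B) = -£99.545 billion.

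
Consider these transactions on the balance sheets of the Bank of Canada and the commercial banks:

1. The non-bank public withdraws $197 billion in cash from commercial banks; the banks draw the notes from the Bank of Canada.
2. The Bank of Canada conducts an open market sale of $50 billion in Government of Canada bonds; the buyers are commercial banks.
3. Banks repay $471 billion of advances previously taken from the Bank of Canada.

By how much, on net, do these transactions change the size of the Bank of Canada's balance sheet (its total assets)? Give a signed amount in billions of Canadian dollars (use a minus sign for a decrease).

Bank of Canada balance sheet:
  Assets:      Securities −$50B, Loans to banks −$471B
  Liabilities: Bank reserves −$718B, Currency in circulation +$197B
Change in total Bank of Canada assets = -$521 billion.

-$521 billion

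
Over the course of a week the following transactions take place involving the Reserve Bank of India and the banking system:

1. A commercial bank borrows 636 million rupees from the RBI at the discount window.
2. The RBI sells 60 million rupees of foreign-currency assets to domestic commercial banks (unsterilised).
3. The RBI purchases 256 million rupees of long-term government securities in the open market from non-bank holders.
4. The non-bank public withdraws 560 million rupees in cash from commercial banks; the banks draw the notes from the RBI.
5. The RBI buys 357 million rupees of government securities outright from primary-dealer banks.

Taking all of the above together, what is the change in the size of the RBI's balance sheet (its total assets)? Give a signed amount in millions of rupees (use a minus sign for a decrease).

Discount-window loan 636 million rupees: an RBI asset is acquired → +636M.
FX sale 60 million rupees: an RBI asset is shed → −60M.
Asset purchase (from non-banks) 256 million rupees: an RBI asset is acquired → +256M.
Currency withdrawal 560 million rupees: only the composition of liabilities changes → 0.
OMO purchase (from banks) 357 million rupees: an RBI asset is acquired → +357M.
Net: 636 − 60 + 256 + 0 + 357 = +1189 million.

+1189 million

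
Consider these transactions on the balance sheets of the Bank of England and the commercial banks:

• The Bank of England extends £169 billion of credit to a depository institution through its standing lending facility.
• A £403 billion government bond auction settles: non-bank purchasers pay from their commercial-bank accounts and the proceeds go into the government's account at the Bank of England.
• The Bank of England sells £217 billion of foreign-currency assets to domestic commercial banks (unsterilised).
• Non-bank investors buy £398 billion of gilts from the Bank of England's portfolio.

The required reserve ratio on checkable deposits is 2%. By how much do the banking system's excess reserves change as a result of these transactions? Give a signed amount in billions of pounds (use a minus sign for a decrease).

-£832.98 billion

Discount-window loan £169 billion: reserves +£169B, deposits 0.
Government account inflow £403 billion: reserves −£403B, deposits −£403B.
FX sale £217 billion: reserves −£217B, deposits 0.
Asset sale (to non-banks) £398 billion: reserves −£398B, deposits −£398B.
Totals: Δreserves = −£849B, Δdeposits = −£801B.
Δrequired reserves = 2% × −£801B = −£16.02B.
Δexcess reserves = Δreserves − Δrequired = −£849B − (−£16.02B) = -£832.98 billion.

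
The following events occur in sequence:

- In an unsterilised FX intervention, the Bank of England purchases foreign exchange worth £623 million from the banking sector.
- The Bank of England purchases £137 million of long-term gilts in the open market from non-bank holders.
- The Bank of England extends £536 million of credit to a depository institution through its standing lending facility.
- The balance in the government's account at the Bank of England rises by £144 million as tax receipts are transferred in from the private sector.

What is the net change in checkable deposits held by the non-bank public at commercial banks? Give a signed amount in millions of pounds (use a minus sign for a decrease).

-£7 million

Bank of England balance sheet:
  Assets:      Securities +£137M, Loans to banks +£536M, Foreign assets +£623M
  Liabilities: Bank reserves +£1152M, Government deposits +£144M
Commercial banking system:
  Assets:      Reserves at CB +£1152M, Foreign assets −£623M
  Liabilities: Checkable deposits −£7M, Borrowings from CB +£536M
So the change in checkable deposits held by the non-bank public at commercial banks is -£7 million.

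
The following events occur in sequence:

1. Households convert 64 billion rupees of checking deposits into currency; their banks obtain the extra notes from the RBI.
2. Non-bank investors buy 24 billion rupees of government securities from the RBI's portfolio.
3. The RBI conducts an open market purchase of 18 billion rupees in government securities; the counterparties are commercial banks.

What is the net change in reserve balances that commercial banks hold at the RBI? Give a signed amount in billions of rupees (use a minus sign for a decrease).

-70 billion

RBI balance sheet:
  Assets:      Securities −6B
  Liabilities: Bank reserves −70B, Currency in circulation +64B
So the change in reserve balances that commercial banks hold at the RBI is -70 billion.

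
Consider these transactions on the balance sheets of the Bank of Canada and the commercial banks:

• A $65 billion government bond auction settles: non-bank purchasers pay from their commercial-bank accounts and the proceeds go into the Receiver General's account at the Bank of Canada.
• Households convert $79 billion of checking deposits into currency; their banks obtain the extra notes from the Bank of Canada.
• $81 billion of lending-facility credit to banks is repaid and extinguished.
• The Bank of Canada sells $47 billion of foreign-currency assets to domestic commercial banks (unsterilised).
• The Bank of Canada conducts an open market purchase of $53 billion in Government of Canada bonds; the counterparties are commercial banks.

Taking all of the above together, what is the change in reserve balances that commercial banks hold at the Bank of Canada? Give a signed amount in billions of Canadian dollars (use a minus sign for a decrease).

-$219 billion

Government account inflow $65 billion: funds move from bank reserves into the government account → −$65B.
Currency withdrawal $79 billion: banks swap reserves for currency → −$79B.
Discount-window repayment $81 billion: repayment is debited from reserves → −$81B.
FX sale $47 billion: the buying banks pay out of their reserve balances → −$47B.
OMO purchase (from banks) $53 billion: the Bank of Canada pays by crediting reserve accounts → +$53B.
Net: −65 − 79 − 81 − 47 + 53 = -$219 billion.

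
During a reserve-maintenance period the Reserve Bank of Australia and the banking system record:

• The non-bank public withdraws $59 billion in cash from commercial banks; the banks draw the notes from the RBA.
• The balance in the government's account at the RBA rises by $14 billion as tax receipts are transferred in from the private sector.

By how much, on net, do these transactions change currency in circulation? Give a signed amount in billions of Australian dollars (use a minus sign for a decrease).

+$59 billion

RBA balance sheet:
  Assets:      no change
  Liabilities: Bank reserves −$73B, Currency in circulation +$59B, Government deposits +$14B
So the change in currency in circulation is +$59 billion.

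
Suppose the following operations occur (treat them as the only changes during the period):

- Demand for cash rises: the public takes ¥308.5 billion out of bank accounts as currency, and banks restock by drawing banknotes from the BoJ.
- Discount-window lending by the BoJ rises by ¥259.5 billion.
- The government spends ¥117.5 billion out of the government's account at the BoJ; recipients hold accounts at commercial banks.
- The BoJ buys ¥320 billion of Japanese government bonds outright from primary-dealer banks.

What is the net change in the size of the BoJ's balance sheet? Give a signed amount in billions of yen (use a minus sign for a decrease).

+¥579.5 billion

Currency withdrawal ¥308.5 billion: only the composition of liabilities changes → 0.
Discount-window loan ¥259.5 billion: a BoJ asset is acquired → +¥259.5B.
Government spending ¥117.5 billion: only the composition of liabilities changes → 0.
OMO purchase (from banks) ¥320 billion: a BoJ asset is acquired → +¥320B.
Net: 0 + 259.5 + 0 + 320 = +¥579.5 billion.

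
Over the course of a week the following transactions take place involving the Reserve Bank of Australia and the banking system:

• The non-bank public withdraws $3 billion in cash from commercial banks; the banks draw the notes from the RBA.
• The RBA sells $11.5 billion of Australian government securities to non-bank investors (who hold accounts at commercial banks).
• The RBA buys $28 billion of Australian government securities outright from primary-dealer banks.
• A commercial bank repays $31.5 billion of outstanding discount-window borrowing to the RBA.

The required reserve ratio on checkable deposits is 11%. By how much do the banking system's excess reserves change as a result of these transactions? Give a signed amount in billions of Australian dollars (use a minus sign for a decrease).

-$16.405 billion

Currency withdrawal $3 billion: reserves −$3B, deposits −$3B.
Asset sale (to non-banks) $11.5 billion: reserves −$11.5B, deposits −$11.5B.
OMO purchase (from banks) $28 billion: reserves +$28B, deposits 0.
Discount-window repayment $31.5 billion: reserves −$31.5B, deposits 0.
Totals: Δreserves = −$18B, Δdeposits = −$14.5B.
Δrequired reserves = 11% × −$14.5B = −$1.595B.
Δexcess reserves = Δreserves − Δrequired = −$18B − (−$1.595B) = -$16.405 billion.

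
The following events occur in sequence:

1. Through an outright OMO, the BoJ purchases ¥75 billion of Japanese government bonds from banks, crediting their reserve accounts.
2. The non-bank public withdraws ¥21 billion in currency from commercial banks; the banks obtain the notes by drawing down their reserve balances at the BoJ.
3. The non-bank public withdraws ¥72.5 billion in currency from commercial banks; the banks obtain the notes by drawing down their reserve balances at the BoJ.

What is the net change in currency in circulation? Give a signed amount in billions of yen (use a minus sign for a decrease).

BoJ balance sheet:
  Assets:      Securities +¥75B
  Liabilities: Bank reserves −¥18.5B, Currency in circulation +¥93.5B
So the change in currency in circulation is +¥93.5 billion.

+¥93.5 billion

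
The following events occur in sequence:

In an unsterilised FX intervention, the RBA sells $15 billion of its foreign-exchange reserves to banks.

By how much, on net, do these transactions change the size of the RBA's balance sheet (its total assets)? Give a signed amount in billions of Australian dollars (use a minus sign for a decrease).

RBA balance sheet:
  Assets:      Foreign assets −$15B
  Liabilities: Bank reserves −$15B
Change in total RBA assets = -$15 billion.

-$15 billion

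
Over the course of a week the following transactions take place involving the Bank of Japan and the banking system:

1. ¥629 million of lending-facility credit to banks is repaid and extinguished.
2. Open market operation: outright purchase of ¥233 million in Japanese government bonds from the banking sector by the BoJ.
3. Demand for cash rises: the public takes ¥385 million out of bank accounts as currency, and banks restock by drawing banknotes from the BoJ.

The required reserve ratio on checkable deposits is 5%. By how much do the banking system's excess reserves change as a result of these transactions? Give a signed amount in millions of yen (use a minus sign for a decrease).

Discount-window repayment ¥629 million: reserves −¥629M, deposits 0.
OMO purchase (from banks) ¥233 million: reserves +¥233M, deposits 0.
Currency withdrawal ¥385 million: reserves −¥385M, deposits −¥385M.
Totals: Δreserves = −¥781M, Δdeposits = −¥385M.
Δrequired reserves = 5% × −¥385M = −¥19.25M.
Δexcess reserves = Δreserves − Δrequired = −¥781M − (−¥19.25M) = -¥761.75 million.

-¥761.75 million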